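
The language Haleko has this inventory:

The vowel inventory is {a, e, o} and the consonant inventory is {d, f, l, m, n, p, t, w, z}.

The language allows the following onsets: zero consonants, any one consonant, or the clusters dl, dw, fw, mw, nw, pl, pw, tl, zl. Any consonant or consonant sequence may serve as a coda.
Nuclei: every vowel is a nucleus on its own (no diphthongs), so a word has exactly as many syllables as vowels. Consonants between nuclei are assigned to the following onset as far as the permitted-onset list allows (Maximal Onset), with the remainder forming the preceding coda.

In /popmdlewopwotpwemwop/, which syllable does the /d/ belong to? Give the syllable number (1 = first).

The vowels are o, e, o, o, e, o — 6 nuclei, so 6 syllables.
/o…e/ gap (V1→V2): cluster /pmdl/ — the longest permitted-onset suffix is /dl/; onset = /dl/, preceding coda = /pm/.
/e…o/ gap (V2→V3): /w/ → onset of the next syllable (single consonants are always licit onsets).
/o…o/ gap (V3→V4): /pw/ — entire cluster is a permitted onset → onset /pw/, coda ∅.
/o…e/ gap (V4→V5): /tpw/; trying suffixes from longest down, /pw/ is the first permitted one, so coda /t/ | onset /pw/.
/e…o/ gap (V5→V6): cluster /mw/ — /mw/ is itself a permitted onset, so the whole cluster goes right; preceding coda = ∅.
Syllabification: popm.dle.wo.pwot.pwe.mwop.
The /d/ is in the onset of syllable 2 (/dle/).

2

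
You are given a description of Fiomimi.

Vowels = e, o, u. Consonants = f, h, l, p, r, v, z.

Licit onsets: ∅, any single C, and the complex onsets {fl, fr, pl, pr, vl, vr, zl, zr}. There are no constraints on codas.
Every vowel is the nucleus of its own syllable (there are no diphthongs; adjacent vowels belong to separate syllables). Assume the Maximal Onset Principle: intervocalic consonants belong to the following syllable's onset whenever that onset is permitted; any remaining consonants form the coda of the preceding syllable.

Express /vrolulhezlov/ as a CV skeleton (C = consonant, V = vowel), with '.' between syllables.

Vowels present: o, u, e, o; each is a nucleus, giving 4 syllables.
/o…u/ gap (V1→V2): just /l/ — single C goes to the following onset.
/u…e/ gap (V2→V3): /lh/ — longest licit onset from the right is /h/, leaving /l/ as coda.
/e…o/ gap (V3→V4): /zl/ is a licit onset in full, so it all attaches to the next syllable.
So the parse is vro.lul.he.zlov.
Mapping each syllable to C/V: /vro/ → CCV, /lul/ → CVC, /he/ → CV, /zlov/ → CCVC.

CCV.CVC.CV.CCVC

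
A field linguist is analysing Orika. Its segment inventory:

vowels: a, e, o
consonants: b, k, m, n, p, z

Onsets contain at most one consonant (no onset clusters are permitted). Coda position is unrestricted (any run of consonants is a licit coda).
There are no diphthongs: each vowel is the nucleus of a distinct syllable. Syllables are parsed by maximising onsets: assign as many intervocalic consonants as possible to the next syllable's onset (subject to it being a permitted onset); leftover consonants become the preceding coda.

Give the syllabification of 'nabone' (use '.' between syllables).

na.bo.ne

Vowels present: a, o, e; each is a nucleus, giving 3 syllables.
σ1/σ2 boundary: just /b/ — single C goes to the following onset.
σ2/σ3 boundary: just /n/ — single C goes to the following onset.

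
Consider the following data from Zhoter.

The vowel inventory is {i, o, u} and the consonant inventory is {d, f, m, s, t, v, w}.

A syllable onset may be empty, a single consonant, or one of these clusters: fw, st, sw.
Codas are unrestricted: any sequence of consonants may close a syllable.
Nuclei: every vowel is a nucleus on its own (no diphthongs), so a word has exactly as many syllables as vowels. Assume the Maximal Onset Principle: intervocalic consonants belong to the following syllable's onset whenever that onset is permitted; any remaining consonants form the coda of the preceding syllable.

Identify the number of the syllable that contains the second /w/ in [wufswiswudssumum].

Nuclei (vowels): u, i, u, u, u → 5 syllables.
Between /u/ (V1) and /i/ (V2): /fsw/ — longest licit onset from the right is /sw/, leaving /f/ as coda.
Between /i/ (V2) and /u/ (V3): /sw/ — entire cluster is a permitted onset → onset /sw/, coda ∅.
Between /u/ (V3) and /u/ (V4): cluster /dss/ — the longest permitted-onset suffix is /s/; onset = /s/, preceding coda = /ds/.
Between /u/ (V4) and /u/ (V5): just /m/ — single C goes to the following onset.
Result: wuf.swi.swuds.su.mum.
The second /w/ is in the onset of syllable 2 (/swi/).

2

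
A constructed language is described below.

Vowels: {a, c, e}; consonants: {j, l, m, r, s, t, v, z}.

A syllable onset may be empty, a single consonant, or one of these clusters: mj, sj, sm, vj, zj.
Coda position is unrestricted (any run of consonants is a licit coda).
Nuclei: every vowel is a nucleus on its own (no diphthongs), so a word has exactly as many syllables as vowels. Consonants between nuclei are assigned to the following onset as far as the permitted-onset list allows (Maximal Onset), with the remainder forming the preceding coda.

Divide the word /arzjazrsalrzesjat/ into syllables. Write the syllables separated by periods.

ar.zjazr.salr.ze.sjat

The vowels are a, a, a, e, a — 5 nuclei, so 5 syllables.
σ1/σ2 boundary: cluster /rzj/ — the longest permitted-onset suffix is /zj/; onset = /zj/, preceding coda = /r/.
σ2/σ3 boundary: /zrs/ splits as /zr/ + /s/ (/s/ is the longest suffix that is a licit onset).
σ3/σ4 boundary: /lrz/ — longest licit onset from the right is /z/, leaving /lr/ as coda.
σ4/σ5 boundary: /sj/ — entire cluster is a permitted onset → onset /sj/, coda ∅.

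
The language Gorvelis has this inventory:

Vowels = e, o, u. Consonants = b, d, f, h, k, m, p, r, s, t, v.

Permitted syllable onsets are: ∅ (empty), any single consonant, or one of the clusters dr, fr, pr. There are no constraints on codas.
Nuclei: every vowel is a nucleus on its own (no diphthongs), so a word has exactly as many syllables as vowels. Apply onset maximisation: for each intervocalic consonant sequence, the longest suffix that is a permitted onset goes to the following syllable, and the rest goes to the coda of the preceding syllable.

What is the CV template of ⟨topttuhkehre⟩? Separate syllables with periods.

The vowels are o, u, e, e — 4 nuclei, so 4 syllables.
V1 /o/ – V2 /u/: /ptt/ — longest licit onset from the right is /t/, leaving /pt/ as coda.
V2 /u/ – V3 /e/: /hk/; trying suffixes from longest down, /k/ is the first permitted one, so coda /h/ | onset /k/.
V3 /e/ – V4 /e/: /hr/ splits as /h/ + /r/ (/r/ is the longest suffix that is a licit onset).
Putting it together: topt.tuh.keh.re.
Mapping each syllable to C/V: /topt/ → CVCC, /tuh/ → CVC, /keh/ → CVC, /re/ → CV.

CVCC.CVC.CVC.CV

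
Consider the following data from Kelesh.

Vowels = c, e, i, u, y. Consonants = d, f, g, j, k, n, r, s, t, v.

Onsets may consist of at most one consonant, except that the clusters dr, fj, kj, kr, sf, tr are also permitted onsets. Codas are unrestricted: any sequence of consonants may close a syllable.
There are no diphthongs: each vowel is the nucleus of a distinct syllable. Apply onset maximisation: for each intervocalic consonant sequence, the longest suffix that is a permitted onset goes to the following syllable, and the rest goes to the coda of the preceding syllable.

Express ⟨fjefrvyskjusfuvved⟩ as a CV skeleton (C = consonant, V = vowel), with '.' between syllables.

CCVCC.CVC.CCV.CCVC.CVC

Vowels present: e, y, u, u, e; each is a nucleus, giving 5 syllables.
σ1/σ2 boundary: /frv/ splits as /fr/ + /v/ (/v/ is the longest suffix that is a licit onset).
σ2/σ3 boundary: cluster /skj/ — the longest permitted-onset suffix is /kj/; onset = /kj/, preceding coda = /s/.
σ3/σ4 boundary: /sf/ is a licit onset in full, so it all attaches to the next syllable.
σ4/σ5 boundary: /vv/ — longest licit onset from the right is /v/, leaving /v/ as coda.
Putting it together: fjefr.vys.kju.sfuv.ved.
Mapping each syllable to C/V: /fjefr/ → CCVCC, /vys/ → CVC, /kju/ → CCV, /sfuv/ → CCVC, /ved/ → CVC.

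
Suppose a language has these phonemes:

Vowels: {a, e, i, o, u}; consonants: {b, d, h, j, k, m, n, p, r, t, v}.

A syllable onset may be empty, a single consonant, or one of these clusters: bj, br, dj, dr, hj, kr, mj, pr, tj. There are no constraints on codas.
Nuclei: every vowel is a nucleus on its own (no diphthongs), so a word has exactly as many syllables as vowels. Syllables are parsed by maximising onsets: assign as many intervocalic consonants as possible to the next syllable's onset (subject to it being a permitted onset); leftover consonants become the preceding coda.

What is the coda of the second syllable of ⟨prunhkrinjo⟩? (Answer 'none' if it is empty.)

The vowels are u, i, o — 3 nuclei, so 3 syllables.
V1 /u/ – V2 /i/: cluster /nhkr/ — the longest permitted-onset suffix is /kr/; onset = /kr/, preceding coda = /nh/.
V2 /i/ – V3 /o/: cluster /nj/ — the longest permitted-onset suffix is /j/; onset = /j/, preceding coda = /n/.
So the parse is prunh.krin.jo.
Syllable 2 is /krin/: onset /kr/, nucleus /i/, coda /n/.

n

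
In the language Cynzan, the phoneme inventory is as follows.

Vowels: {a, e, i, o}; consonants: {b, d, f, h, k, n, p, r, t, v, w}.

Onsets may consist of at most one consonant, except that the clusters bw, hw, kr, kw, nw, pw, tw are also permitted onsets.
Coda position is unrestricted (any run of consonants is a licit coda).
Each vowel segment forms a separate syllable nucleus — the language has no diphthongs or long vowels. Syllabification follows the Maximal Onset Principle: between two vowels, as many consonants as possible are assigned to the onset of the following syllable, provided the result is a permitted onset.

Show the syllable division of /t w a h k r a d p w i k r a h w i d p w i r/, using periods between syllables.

The vowels are a, a, i, a, i, i — 6 nuclei, so 6 syllables.
σ1/σ2 boundary: /hkr/ — longest licit onset from the right is /kr/, leaving /h/ as coda.
σ2/σ3 boundary: /dpw/ — longest licit onset from the right is /pw/, leaving /d/ as coda.
σ3/σ4 boundary: /kr/ — entire cluster is a permitted onset → onset /kr/, coda ∅.
σ4/σ5 boundary: /hw/ — entire cluster is a permitted onset → onset /hw/, coda ∅.
σ5/σ6 boundary: /dpw/; trying suffixes from longest down, /pw/ is the first permitted one, so coda /d/ | onset /pw/.

twah.krad.pwi.kra.hwid.pwir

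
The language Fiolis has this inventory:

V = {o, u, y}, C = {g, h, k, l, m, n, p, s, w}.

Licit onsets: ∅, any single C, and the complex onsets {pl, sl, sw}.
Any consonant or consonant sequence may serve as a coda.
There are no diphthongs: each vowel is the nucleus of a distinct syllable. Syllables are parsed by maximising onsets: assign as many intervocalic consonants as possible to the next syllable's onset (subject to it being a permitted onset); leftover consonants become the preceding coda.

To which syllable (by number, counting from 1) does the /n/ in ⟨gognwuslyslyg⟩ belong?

1

The vowels are o, u, y, y — 4 nuclei, so 4 syllables.
σ1/σ2 boundary: /gnw/; trying suffixes from longest down, /w/ is the first permitted one, so coda /gn/ | onset /w/.
σ2/σ3 boundary: /sl/ — entire cluster is a permitted onset → onset /sl/, coda ∅.
σ3/σ4 boundary: /sl/ — entire cluster is a permitted onset → onset /sl/, coda ∅.
Putting it together: gogn.wu.sly.slyg.
The /n/ is in the coda of syllable 1 (/gogn/).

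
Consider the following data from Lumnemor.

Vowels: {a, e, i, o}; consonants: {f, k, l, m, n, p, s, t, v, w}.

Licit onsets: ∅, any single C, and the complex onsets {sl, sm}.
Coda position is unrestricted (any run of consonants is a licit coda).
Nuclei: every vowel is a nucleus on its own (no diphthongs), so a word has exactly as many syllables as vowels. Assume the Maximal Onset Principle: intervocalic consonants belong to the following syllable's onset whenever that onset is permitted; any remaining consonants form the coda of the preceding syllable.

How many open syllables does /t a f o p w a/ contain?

Vowels present: a, o, a; each is a nucleus, giving 3 syllables.
V1 /a/ – V2 /o/: /f/ → onset of the next syllable (single consonants are always licit onsets).
V2 /o/ – V3 /a/: /pw/ — longest licit onset from the right is /w/, leaving /p/ as coda.
Result: ta.fop.wa.
Classifying each syllable: /ta/ (open), /fop/ (closed), /wa/ (open).
Open syllables: 2.

2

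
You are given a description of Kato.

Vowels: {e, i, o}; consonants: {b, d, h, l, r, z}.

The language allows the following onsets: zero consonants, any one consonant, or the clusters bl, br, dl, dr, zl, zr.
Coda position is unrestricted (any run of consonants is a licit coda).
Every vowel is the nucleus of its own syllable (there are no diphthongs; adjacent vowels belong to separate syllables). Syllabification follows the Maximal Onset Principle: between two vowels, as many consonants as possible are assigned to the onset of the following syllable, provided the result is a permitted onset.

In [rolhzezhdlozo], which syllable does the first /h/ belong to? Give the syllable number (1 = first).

The vowels are o, e, o, o — 4 nuclei, so 4 syllables.
V1 /o/ – V2 /e/: /lhz/ — longest licit onset from the right is /z/, leaving /lh/ as coda.
V2 /e/ – V3 /o/: /zhdl/; trying suffixes from longest down, /dl/ is the first permitted one, so coda /zh/ | onset /dl/.
V3 /o/ – V4 /o/: /z/ → onset of the next syllable (single consonants are always licit onsets).
Result: rolh.zezh.dlo.zo.
The first /h/ is in the coda of syllable 1 (/rolh/).

1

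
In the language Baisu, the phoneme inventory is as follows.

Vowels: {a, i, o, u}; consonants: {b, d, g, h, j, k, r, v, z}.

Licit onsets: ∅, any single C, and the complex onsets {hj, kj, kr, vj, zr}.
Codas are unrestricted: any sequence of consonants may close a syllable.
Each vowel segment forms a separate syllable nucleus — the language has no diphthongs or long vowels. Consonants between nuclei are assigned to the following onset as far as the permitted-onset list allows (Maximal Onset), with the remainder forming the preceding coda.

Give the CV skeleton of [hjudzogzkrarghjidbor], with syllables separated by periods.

CCVC.CVCC.CCVCC.CCVC.CVC

Vowels present: u, o, a, i, o; each is a nucleus, giving 5 syllables.
V1 /u/ – V2 /o/: cluster /dz/ — the longest permitted-onset suffix is /z/; onset = /z/, preceding coda = /d/.
V2 /o/ – V3 /a/: /gzkr/; trying suffixes from longest down, /kr/ is the first permitted one, so coda /gz/ | onset /kr/.
V3 /a/ – V4 /i/: cluster /rghj/ — the longest permitted-onset suffix is /hj/; onset = /hj/, preceding coda = /rg/.
V4 /i/ – V5 /o/: /db/ — longest licit onset from the right is /b/, leaving /d/ as coda.
Putting it together: hjud.zogz.krarg.hjid.bor.
Mapping each syllable to C/V: /hjud/ → CCVC, /zogz/ → CVCC, /krarg/ → CCVCC, /hjid/ → CCVC, /bor/ → CVC.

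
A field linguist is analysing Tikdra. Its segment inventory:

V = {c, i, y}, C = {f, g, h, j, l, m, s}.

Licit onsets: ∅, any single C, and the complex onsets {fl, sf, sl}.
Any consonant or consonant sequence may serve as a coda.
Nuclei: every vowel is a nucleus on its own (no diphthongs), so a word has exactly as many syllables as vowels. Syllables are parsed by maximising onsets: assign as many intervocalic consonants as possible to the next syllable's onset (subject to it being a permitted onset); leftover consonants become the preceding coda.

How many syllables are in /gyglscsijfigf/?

4

Vowels present: y, c, i, i; each is a nucleus, giving 4 syllables.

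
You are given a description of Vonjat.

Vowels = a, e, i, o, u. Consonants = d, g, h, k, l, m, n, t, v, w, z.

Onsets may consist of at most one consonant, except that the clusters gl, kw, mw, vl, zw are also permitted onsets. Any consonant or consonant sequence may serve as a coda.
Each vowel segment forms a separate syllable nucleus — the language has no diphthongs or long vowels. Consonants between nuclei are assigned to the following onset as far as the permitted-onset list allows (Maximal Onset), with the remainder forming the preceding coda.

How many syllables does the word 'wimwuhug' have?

3

Nuclei (vowels): i, u, u → 3 syllables.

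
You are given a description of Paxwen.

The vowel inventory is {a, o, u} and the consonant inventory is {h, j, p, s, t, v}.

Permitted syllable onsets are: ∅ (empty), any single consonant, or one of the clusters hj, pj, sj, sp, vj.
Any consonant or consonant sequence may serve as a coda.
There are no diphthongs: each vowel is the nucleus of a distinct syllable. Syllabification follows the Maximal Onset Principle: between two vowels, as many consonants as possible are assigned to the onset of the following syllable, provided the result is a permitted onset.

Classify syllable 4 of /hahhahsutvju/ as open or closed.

open

Nuclei (vowels): a, a, u, u → 4 syllables.
Between /a/ (V1) and /a/ (V2): /hh/ — longest licit onset from the right is /h/, leaving /h/ as coda.
Between /a/ (V2) and /u/ (V3): cluster /hs/ — the longest permitted-onset suffix is /s/; onset = /s/, preceding coda = /h/.
Between /u/ (V3) and /u/ (V4): /tvj/ splits as /t/ + /vj/ (/vj/ is the longest suffix that is a licit onset).
So the parse is hah.hah.sut.vju.
Syllable 4 is /vju/; it ends in its nucleus with no coda, so it is open.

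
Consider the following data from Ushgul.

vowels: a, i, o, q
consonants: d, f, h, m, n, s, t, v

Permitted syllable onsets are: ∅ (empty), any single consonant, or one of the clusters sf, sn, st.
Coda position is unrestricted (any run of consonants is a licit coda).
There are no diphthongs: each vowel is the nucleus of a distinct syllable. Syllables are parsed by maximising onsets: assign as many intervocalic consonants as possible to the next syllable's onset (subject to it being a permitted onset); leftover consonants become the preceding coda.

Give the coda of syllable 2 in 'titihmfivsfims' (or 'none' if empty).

Vowels present: i, i, i, i; each is a nucleus, giving 4 syllables.
V1 /i/ – V2 /i/: /t/ is a single consonant, so it becomes the next onset.
V2 /i/ – V3 /i/: /hmf/ — longest licit onset from the right is /f/, leaving /hm/ as coda.
V3 /i/ – V4 /i/: /vsf/ — longest licit onset from the right is /sf/, leaving /v/ as coda.
Putting it together: ti.tihm.fiv.sfims.
Syllable 2 is /tihm/: onset /t/, nucleus /i/, coda /hm/.

hm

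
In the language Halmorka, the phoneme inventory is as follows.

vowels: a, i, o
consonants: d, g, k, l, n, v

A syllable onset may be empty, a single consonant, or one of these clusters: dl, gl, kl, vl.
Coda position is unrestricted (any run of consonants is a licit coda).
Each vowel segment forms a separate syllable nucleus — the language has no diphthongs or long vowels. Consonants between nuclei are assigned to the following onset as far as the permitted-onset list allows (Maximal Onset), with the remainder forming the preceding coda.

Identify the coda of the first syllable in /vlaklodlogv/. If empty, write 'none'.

none

Vowels present: a, o, o; each is a nucleus, giving 3 syllables.
Between /a/ (V1) and /o/ (V2): cluster /kl/ — /kl/ is itself a permitted onset, so the whole cluster goes right; preceding coda = ∅.
Between /o/ (V2) and /o/ (V3): /dl/ — entire cluster is a permitted onset → onset /dl/, coda ∅.
Result: vla.klo.dlogv.
Syllable 1 is /vla/: onset /vl/, nucleus /a/, coda ∅.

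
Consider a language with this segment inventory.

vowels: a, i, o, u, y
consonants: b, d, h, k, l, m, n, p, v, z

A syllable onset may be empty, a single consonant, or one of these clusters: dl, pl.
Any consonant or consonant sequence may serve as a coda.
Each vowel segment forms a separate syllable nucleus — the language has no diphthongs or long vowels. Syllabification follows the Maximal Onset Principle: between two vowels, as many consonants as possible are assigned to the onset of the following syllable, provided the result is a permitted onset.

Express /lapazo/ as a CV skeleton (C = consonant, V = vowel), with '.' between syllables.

CV.CV.CV

Vowels present: a, a, o; each is a nucleus, giving 3 syllables.
V1 /a/ – V2 /a/: just /p/ — single C goes to the following onset.
V2 /a/ – V3 /o/: /z/ → onset of the next syllable (single consonants are always licit onsets).
Syllabification: la.pa.zo.
Mapping each syllable to C/V: /la/ → CV, /pa/ → CV, /zo/ → CV.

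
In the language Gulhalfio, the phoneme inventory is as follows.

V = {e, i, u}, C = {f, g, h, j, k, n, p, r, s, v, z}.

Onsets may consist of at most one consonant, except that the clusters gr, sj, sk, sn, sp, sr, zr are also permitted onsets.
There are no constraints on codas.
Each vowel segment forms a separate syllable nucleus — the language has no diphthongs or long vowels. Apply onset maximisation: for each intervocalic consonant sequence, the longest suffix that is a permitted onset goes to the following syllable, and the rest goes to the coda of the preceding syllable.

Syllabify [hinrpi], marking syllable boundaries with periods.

hinr.pi

Vowels present: i, i; each is a nucleus, giving 2 syllables.
σ1/σ2 boundary: /nrp/ — longest licit onset from the right is /p/, leaving /nr/ as coda.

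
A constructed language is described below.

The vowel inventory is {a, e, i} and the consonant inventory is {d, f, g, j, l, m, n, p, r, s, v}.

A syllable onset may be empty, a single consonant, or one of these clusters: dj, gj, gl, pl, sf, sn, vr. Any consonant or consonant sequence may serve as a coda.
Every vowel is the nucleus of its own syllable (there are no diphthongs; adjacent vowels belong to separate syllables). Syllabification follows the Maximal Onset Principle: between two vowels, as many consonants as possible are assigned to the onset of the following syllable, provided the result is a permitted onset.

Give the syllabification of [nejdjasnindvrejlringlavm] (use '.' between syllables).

nej.dja.snind.vrejl.rin.glavm

Nuclei (vowels): e, a, i, e, i, a → 6 syllables.
σ1/σ2 boundary: /jdj/ splits as /j/ + /dj/ (/dj/ is the longest suffix that is a licit onset).
σ2/σ3 boundary: /sn/ is a licit onset in full, so it all attaches to the next syllable.
σ3/σ4 boundary: /ndvr/; trying suffixes from longest down, /vr/ is the first permitted one, so coda /nd/ | onset /vr/.
σ4/σ5 boundary: /jlr/; trying suffixes from longest down, /r/ is the first permitted one, so coda /jl/ | onset /r/.
σ5/σ6 boundary: /ngl/ — longest licit onset from the right is /gl/, leaving /n/ as coda.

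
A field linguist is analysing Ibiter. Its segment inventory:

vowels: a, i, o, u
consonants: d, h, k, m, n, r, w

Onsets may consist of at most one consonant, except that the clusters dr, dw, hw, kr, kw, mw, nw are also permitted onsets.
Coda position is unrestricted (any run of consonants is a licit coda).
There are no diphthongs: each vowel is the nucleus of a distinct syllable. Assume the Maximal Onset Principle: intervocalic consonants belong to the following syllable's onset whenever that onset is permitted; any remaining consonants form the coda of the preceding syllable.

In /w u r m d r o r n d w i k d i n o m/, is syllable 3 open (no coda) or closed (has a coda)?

closed

Vowels present: u, o, i, i, o; each is a nucleus, giving 5 syllables.
/u…o/ gap (V1→V2): /rmdr/ — longest licit onset from the right is /dr/, leaving /rm/ as coda.
/o…i/ gap (V2→V3): /rndw/; trying suffixes from longest down, /dw/ is the first permitted one, so coda /rn/ | onset /dw/.
/i…i/ gap (V3→V4): /kd/ splits as /k/ + /d/ (/d/ is the longest suffix that is a licit onset).
/i…o/ gap (V4→V5): just /n/ — single C goes to the following onset.
So the parse is wurm.drorn.dwik.di.nom.
Syllable 3 is /dwik/ with coda /k/, so it is closed.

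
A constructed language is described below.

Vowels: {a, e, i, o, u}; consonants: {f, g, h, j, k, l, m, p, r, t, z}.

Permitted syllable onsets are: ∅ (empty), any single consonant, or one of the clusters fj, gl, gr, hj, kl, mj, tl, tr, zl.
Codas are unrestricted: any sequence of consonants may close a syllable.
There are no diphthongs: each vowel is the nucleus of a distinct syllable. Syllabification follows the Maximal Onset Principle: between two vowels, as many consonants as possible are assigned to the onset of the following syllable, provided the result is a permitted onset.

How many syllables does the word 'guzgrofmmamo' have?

4

Nuclei (vowels): u, o, a, o → 4 syllables.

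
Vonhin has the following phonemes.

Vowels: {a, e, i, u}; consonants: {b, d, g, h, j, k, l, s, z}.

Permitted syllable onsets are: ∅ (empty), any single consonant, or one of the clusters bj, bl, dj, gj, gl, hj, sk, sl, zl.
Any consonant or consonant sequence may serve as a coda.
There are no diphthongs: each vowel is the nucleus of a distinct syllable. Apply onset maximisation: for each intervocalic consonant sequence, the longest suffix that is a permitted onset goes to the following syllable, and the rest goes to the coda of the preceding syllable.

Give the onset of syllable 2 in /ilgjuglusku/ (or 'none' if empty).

gj

Vowels present: i, u, u, u; each is a nucleus, giving 4 syllables.
V1 /i/ – V2 /u/: cluster /lgj/ — the longest permitted-onset suffix is /gj/; onset = /gj/, preceding coda = /l/.
V2 /u/ – V3 /u/: /gl/ — entire cluster is a permitted onset → onset /gl/, coda ∅.
V3 /u/ – V4 /u/: /sk/ is a licit onset in full, so it all attaches to the next syllable.
Putting it together: il.gju.glu.sku.
Syllable 2 is /gju/: onset /gj/, nucleus /u/, coda ∅.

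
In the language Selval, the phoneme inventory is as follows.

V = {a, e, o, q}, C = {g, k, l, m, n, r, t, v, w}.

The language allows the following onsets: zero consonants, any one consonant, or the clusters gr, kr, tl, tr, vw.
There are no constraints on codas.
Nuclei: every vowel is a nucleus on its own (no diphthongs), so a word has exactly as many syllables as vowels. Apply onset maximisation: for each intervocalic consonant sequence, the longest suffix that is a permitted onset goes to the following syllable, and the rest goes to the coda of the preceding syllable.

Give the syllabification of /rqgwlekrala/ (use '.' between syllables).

rqgw.le.kra.la

The vowels are q, e, a, a — 4 nuclei, so 4 syllables.
σ1/σ2 boundary: /gwl/ splits as /gw/ + /l/ (/l/ is the longest suffix that is a licit onset).
σ2/σ3 boundary: /kr/ is a licit onset in full, so it all attaches to the next syllable.
σ3/σ4 boundary: /l/ is a single consonant, so it becomes the next onset.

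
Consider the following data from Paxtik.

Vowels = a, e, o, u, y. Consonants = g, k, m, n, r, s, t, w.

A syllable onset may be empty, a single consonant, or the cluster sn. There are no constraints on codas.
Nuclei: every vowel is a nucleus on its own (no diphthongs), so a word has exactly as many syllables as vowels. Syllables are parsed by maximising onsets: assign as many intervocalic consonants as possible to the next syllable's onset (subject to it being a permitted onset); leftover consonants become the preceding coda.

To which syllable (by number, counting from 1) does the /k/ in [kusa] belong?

Vowels present: u, a; each is a nucleus, giving 2 syllables.
/u…a/ gap (V1→V2): just /s/ — single C goes to the following onset.
Syllabification: ku.sa.
The /k/ is in the onset of syllable 1 (/ku/).

1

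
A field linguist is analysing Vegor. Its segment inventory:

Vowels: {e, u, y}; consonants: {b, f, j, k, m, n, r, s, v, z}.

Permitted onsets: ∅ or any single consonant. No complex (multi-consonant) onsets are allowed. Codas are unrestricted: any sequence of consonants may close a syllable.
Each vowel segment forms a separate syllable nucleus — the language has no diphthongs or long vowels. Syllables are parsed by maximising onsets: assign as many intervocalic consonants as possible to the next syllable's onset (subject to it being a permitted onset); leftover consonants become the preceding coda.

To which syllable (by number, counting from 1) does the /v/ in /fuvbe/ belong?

1

The vowels are u, e — 2 nuclei, so 2 syllables.
V1 /u/ – V2 /e/: /vb/ splits as /v/ + /b/ (/b/ is the longest suffix that is a licit onset).
So the parse is fuv.be.
The /v/ is in the coda of syllable 1 (/fuv/).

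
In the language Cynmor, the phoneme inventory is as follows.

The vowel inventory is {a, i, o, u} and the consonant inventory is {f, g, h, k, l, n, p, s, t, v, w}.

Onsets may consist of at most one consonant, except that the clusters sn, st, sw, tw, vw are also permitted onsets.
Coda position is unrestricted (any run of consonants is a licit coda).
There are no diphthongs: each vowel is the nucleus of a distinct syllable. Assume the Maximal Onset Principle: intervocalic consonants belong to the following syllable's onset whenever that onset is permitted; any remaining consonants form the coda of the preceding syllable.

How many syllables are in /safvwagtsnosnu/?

Nuclei (vowels): a, a, o, u → 4 syllables.

4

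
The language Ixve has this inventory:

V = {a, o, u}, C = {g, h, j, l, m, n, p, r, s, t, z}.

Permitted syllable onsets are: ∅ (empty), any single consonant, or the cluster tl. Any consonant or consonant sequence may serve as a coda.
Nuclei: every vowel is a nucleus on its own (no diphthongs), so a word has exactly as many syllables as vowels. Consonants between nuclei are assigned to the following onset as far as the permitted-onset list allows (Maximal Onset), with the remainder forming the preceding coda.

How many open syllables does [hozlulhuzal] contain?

1

The vowels are o, u, u, a — 4 nuclei, so 4 syllables.
σ1/σ2 boundary: cluster /zl/ — the longest permitted-onset suffix is /l/; onset = /l/, preceding coda = /z/.
σ2/σ3 boundary: /lh/ splits as /l/ + /h/ (/h/ is the longest suffix that is a licit onset).
σ3/σ4 boundary: just /z/ — single C goes to the following onset.
So the parse is hoz.lul.hu.zal.
Classifying each syllable: /hoz/ (closed), /lul/ (closed), /hu/ (open), /zal/ (closed).
Open syllables: 1.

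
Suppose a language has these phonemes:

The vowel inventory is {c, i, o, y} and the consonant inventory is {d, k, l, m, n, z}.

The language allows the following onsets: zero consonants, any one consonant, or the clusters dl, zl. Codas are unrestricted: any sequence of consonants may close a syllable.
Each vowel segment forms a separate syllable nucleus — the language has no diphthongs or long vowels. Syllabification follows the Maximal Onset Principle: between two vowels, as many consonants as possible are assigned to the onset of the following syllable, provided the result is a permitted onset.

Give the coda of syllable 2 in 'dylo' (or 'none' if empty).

none

Nuclei (vowels): y, o → 2 syllables.
σ1/σ2 boundary: /l/ is a single consonant, so it becomes the next onset.
Putting it together: dy.lo.
Syllable 2 is /lo/: onset /l/, nucleus /o/, coda ∅.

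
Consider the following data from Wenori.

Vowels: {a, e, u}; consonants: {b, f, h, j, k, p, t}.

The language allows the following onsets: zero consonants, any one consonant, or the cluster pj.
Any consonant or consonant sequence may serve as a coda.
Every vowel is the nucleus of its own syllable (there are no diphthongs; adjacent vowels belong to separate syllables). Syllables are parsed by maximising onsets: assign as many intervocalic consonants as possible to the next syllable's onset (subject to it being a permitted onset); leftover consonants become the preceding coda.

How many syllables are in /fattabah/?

Vowels present: a, a, a; each is a nucleus, giving 3 syllables.

3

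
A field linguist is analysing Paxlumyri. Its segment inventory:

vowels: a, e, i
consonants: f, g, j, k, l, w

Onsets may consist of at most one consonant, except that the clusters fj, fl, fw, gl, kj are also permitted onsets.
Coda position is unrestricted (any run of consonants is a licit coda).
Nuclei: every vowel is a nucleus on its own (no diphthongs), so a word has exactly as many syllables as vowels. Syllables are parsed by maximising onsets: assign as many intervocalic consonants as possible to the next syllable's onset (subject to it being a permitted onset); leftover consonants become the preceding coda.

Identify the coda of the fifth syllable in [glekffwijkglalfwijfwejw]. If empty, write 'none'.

jw

The vowels are e, i, a, i, e — 5 nuclei, so 5 syllables.
Between /e/ (V1) and /i/ (V2): /kffw/ — longest licit onset from the right is /fw/, leaving /kf/ as coda.
Between /i/ (V2) and /a/ (V3): /jkgl/ splits as /jk/ + /gl/ (/gl/ is the longest suffix that is a licit onset).
Between /a/ (V3) and /i/ (V4): cluster /lfw/ — the longest permitted-onset suffix is /fw/; onset = /fw/, preceding coda = /l/.
Between /i/ (V4) and /e/ (V5): cluster /jfw/ — the longest permitted-onset suffix is /fw/; onset = /fw/, preceding coda = /j/.
Result: glekf.fwijk.glal.fwij.fwejw.
Syllable 5 is /fwejw/: onset /fw/, nucleus /e/, coda /jw/.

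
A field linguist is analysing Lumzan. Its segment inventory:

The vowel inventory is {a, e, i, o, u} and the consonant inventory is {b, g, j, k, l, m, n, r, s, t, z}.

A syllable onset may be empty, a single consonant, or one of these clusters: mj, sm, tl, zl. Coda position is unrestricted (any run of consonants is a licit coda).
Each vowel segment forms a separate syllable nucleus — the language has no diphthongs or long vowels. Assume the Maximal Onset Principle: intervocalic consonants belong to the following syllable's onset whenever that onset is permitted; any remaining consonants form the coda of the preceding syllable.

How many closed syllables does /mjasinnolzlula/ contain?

2

The vowels are a, i, o, u, a — 5 nuclei, so 5 syllables.
V1 /a/ – V2 /i/: just /s/ — single C goes to the following onset.
V2 /i/ – V3 /o/: /nn/ — longest licit onset from the right is /n/, leaving /n/ as coda.
V3 /o/ – V4 /u/: /lzl/ splits as /l/ + /zl/ (/zl/ is the longest suffix that is a licit onset).
V4 /u/ – V5 /a/: /l/ → onset of the next syllable (single consonants are always licit onsets).
Result: mja.sin.nol.zlu.la.
Classifying each syllable: /mja/ (open), /sin/ (closed), /nol/ (closed), /zlu/ (open), /la/ (open).
Closed syllables: 2.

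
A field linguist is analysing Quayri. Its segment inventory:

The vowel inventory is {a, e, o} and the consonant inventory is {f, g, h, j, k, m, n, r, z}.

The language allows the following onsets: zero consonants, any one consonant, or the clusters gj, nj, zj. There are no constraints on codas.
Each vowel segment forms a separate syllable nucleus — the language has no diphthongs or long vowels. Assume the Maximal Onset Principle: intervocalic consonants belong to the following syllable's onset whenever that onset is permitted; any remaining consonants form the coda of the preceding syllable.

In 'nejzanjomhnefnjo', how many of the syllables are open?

2

Nuclei (vowels): e, a, o, e, o → 5 syllables.
/e…a/ gap (V1→V2): cluster /jz/ — the longest permitted-onset suffix is /z/; onset = /z/, preceding coda = /j/.
/a…o/ gap (V2→V3): /nj/ is a licit onset in full, so it all attaches to the next syllable.
/o…e/ gap (V3→V4): cluster /mhn/ — the longest permitted-onset suffix is /n/; onset = /n/, preceding coda = /mh/.
/e…o/ gap (V4→V5): /fnj/ — longest licit onset from the right is /nj/, leaving /f/ as coda.
Putting it together: nej.za.njomh.nef.njo.
Classifying each syllable: /nej/ (closed), /za/ (open), /njomh/ (closed), /nef/ (closed), /njo/ (open).
Open syllables: 2.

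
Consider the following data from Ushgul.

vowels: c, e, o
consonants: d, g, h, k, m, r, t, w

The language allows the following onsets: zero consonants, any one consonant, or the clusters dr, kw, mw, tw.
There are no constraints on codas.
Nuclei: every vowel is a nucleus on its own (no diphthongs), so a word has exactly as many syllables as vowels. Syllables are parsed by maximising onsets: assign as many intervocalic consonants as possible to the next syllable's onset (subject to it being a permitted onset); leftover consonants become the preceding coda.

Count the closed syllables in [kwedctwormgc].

1

Nuclei (vowels): e, c, o, c → 4 syllables.
/e…c/ gap (V1→V2): /d/ → onset of the next syllable (single consonants are always licit onsets).
/c…o/ gap (V2→V3): /tw/ — entire cluster is a permitted onset → onset /tw/, coda ∅.
/o…c/ gap (V3→V4): cluster /rmg/ — the longest permitted-onset suffix is /g/; onset = /g/, preceding coda = /rm/.
So the parse is kwe.dc.tworm.gc.
Classifying each syllable: /kwe/ (open), /dc/ (open), /tworm/ (closed), /gc/ (open).
Closed syllables: 1.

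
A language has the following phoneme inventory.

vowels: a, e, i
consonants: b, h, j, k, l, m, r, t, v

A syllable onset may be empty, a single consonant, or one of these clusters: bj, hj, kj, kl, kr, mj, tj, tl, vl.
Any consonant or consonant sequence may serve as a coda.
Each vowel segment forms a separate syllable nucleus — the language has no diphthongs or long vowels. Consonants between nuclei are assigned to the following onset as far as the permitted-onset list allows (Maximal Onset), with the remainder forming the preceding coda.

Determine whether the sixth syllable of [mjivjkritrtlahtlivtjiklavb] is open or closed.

closed

The vowels are i, i, a, i, i, a — 6 nuclei, so 6 syllables.
/i…i/ gap (V1→V2): /vjkr/ splits as /vj/ + /kr/ (/kr/ is the longest suffix that is a licit onset).
/i…a/ gap (V2→V3): /trtl/ splits as /tr/ + /tl/ (/tl/ is the longest suffix that is a licit onset).
/a…i/ gap (V3→V4): cluster /htl/ — the longest permitted-onset suffix is /tl/; onset = /tl/, preceding coda = /h/.
/i…i/ gap (V4→V5): /vtj/; trying suffixes from longest down, /tj/ is the first permitted one, so coda /v/ | onset /tj/.
/i…a/ gap (V5→V6): cluster /kl/ — /kl/ is itself a permitted onset, so the whole cluster goes right; preceding coda = ∅.
Syllabification: mjivj.kritr.tlah.tliv.tji.klavb.
Syllable 6 is /klavb/ with coda /vb/, so it is closed.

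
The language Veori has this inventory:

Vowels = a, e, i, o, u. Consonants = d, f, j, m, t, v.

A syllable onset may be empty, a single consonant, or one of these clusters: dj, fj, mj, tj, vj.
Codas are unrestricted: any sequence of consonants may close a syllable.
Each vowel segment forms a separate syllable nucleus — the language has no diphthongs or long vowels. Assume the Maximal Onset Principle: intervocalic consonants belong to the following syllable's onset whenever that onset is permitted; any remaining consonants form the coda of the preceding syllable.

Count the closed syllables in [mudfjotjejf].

2

Nuclei (vowels): u, o, e → 3 syllables.
Between /u/ (V1) and /o/ (V2): cluster /dfj/ — the longest permitted-onset suffix is /fj/; onset = /fj/, preceding coda = /d/.
Between /o/ (V2) and /e/ (V3): /tj/ is a licit onset in full, so it all attaches to the next syllable.
Putting it together: mud.fjo.tjejf.
Classifying each syllable: /mud/ (closed), /fjo/ (open), /tjejf/ (closed).
Closed syllables: 2.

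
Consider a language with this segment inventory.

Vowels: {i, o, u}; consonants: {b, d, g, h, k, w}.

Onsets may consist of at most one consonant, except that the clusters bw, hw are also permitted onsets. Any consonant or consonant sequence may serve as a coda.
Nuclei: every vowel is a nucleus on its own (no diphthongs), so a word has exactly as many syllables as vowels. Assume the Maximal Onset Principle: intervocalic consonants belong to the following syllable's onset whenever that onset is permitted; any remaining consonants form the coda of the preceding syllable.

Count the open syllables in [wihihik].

The vowels are i, i, i — 3 nuclei, so 3 syllables.
σ1/σ2 boundary: /h/ is a single consonant, so it becomes the next onset.
σ2/σ3 boundary: /h/ → onset of the next syllable (single consonants are always licit onsets).
Result: wi.hi.hik.
Classifying each syllable: /wi/ (open), /hi/ (open), /hik/ (closed).
Open syllables: 2.

2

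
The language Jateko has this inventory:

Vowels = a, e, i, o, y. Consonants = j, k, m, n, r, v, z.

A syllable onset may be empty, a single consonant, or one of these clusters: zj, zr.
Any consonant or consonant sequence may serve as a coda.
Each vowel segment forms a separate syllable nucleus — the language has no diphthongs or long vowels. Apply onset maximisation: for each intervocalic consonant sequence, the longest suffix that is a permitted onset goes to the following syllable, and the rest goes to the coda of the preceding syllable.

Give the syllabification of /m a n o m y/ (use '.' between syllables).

ma.no.my

The vowels are a, o, y — 3 nuclei, so 3 syllables.
σ1/σ2 boundary: /n/ → onset of the next syllable (single consonants are always licit onsets).
σ2/σ3 boundary: just /m/ — single C goes to the following onset.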